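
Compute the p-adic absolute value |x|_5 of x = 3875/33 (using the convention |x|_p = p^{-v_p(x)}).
|3875/33|_5 = 1/125

Step 1 — compute v_5(x) by factoring powers of 5 out of the numerator and denominator: v_5(3875/33) = 3. Step 2 — apply |x|_p = p^{-v_p(x)} = 5^{-3} = 1/125.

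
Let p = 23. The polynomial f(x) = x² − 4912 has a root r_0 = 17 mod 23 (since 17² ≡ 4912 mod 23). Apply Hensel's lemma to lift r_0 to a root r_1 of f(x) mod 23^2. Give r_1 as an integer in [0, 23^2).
r_1 = 293 (mod 529)

Hensel's recurrence: r_{i+1} = r_i − f(r_i)·(f′(r_i))^{-1} mod 23^{i+2}, with f′(x) = 2x. Iterate:
  r_0 = 17 (mod 23)
  r_1 = 293 (mod 529)
Final: r_1 = 293, and one checks f(r_1) ≡ 0 mod 23^2.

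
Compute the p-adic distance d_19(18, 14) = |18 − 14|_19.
d_19(18, 14) = 1

Step 1 — x − y = 18 − 14 = 4. Step 2 — v_19(4) = 0 (factor: 4 = (19^0 · 4); the sign does not affect v_p). Step 3 — |x − y|_19 = 19^{0} = 1.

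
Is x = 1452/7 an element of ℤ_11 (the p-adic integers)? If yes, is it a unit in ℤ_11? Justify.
x ∈ ℤ_11 but not a unit; v_11(x) = 2 > 0

ℤ_11 = {x ∈ ℚ_11 : v_11(x) ≥ 0} and ℤ_11^× = {x ∈ ℤ_11 : v_11(x) = 0}. Here v_11(1452/7) = v_11(num) − v_11(den) = 2; compare against these criteria.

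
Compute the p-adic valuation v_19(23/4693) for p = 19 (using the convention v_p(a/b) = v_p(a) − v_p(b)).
v_19(23/4693) = -2

Factor powers of 19 from the numerator and denominator of the reduced fraction: 23 = 19^0 · 23 and 4693 = 19^2 · 13. Apply v_p(a/b) = v_p(a) − v_p(b): v_19(23/4693) = 0 − 2 = -2.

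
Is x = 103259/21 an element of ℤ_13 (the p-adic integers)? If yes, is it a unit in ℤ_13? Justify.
x ∈ ℤ_13 but not a unit; v_13(x) = 3 > 0

ℤ_13 = {x ∈ ℚ_13 : v_13(x) ≥ 0} and ℤ_13^× = {x ∈ ℤ_13 : v_13(x) = 0}. Here v_13(103259/21) = v_13(num) − v_13(den) = 3; compare against these criteria.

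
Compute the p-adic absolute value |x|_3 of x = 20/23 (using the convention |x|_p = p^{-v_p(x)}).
|20/23|_3 = 1

Step 1 — compute v_3(x) by factoring powers of 3 out of the numerator and denominator: v_3(20/23) = 0. Step 2 — apply |x|_p = p^{-v_p(x)} = 3^{0} = 1.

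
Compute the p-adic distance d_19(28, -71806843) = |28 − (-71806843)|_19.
d_19(28, -71806843) = 1/2476099

Step 1 — x − y = 28 − (-71806843) = 71806871. Step 2 — v_19(71806871) = 5 (factor: 71806871 = (19^5 · 29); the sign does not affect v_p). Step 3 — |x − y|_19 = 19^{-5} = 1/2476099.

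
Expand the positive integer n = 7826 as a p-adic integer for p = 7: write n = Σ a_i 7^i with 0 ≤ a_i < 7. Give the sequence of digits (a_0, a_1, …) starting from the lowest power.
(a_0, a_1, …) = (0, 5, 5, 1, 3)

Repeated division by 7 gives the digits low-to-high: 7826 = 5·7^1 + 5·7^2 + 1·7^3 + 3·7^4. Digit sequence: (0, 5, 5, 1, 3).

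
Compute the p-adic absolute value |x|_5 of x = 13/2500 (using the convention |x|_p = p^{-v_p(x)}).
|13/2500|_5 = 625

Step 1 — compute v_5(x) by factoring powers of 5 out of the numerator and denominator: v_5(13/2500) = -4. Step 2 — apply |x|_p = p^{-v_p(x)} = 5^{4} = 625.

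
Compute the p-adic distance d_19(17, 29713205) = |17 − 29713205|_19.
d_19(17, 29713205) = 1/2476099

Step 1 — x − y = 17 − 29713205 = -29713188. Step 2 — v_19(-29713188) = 5 (factor: -29713188 = −(19^5 · 12); the sign does not affect v_p). Step 3 — |x − y|_19 = 19^{-5} = 1/2476099.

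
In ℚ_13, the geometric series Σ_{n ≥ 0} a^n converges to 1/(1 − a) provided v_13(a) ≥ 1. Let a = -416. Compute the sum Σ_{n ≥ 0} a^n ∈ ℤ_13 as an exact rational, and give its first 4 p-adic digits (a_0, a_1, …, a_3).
Σ a^n = 1/(1 − a) = 1/417;  first 4 digits = (1, 7, 7, 5)

v_13(a) = 1 ≥ 1, so the series converges in ℤ_13 to 1/(1 − a) = 1/(1 − (-416)) = 1/417. Expand this rational in ℤ_13: compute digits iteratively via d_i = x_i mod 13, x_{i+1} = (x_i − d_i)/13. The first 4 digits are (1, 7, 7, 5).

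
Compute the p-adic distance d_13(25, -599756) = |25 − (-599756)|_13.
d_13(25, -599756) = 1/28561

Step 1 — x − y = 25 − (-599756) = 599781. Step 2 — v_13(599781) = 4 (factor: 599781 = (13^4 · 21); the sign does not affect v_p). Step 3 — |x − y|_13 = 13^{-4} = 1/28561.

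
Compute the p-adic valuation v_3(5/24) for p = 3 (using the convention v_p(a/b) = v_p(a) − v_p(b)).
v_3(5/24) = -1

Factor powers of 3 from the numerator and denominator of the reduced fraction: 5 = 3^0 · 5 and 24 = 3^1 · 8. Apply v_p(a/b) = v_p(a) − v_p(b): v_3(5/24) = 0 − 1 = -1.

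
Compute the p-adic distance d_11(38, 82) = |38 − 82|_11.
d_11(38, 82) = 1/11

Step 1 — x − y = 38 − 82 = -44. Step 2 — v_11(-44) = 1 (factor: -44 = −(11^1 · 4); the sign does not affect v_p). Step 3 — |x − y|_11 = 11^{-1} = 1/11.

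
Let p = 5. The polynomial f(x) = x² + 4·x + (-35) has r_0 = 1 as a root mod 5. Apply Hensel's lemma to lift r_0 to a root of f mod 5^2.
r_1 = 6 (mod 25)

Hensel: r_{i+1} = r_i − f(r_i)·(f′(r_i))^{-1} mod 5^{i+2}, f′(x) = 2x + 4. Iterate:
  r_0 = 1 (mod 5)
  r_1 = 6 (mod 25)
Final: r = 6 satisfies f(r) ≡ 0 mod 5^2.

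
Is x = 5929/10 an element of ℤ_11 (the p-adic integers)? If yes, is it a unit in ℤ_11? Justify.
x ∈ ℤ_11 but not a unit; v_11(x) = 2 > 0

ℤ_11 = {x ∈ ℚ_11 : v_11(x) ≥ 0} and ℤ_11^× = {x ∈ ℤ_11 : v_11(x) = 0}. Here v_11(5929/10) = v_11(num) − v_11(den) = 2; compare against these criteria.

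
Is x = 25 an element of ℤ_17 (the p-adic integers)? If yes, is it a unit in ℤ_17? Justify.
x ∈ ℤ_17^× (unit); v_17(x) = 0

ℤ_17 = {x ∈ ℚ_17 : v_17(x) ≥ 0} and ℤ_17^× = {x ∈ ℤ_17 : v_17(x) = 0}. Here v_17(25) = v_17(num) − v_17(den) = 0; compare against these criteria.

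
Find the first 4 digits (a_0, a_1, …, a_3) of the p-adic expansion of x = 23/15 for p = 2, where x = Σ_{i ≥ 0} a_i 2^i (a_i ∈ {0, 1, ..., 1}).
(a_0, …, a_3) = (1, 0, 0, 1)

v_2(23/15) = 0 (numerator and denominator both coprime to 2), so x ∈ ℤ_2^×. Compute digits iteratively via a_i = x_i mod 2, x_{i+1} = (x_i − a_i)/2, with x_0 = x:
  x_0 = 23/15;  a_0 = 1;  x_1 = (x_0 − 1)/2 = 4/15
  x_1 = 4/15;  a_1 = 0;  x_2 = (x_1 − 0)/2 = 2/15
  x_2 = 2/15;  a_2 = 0;  x_3 = (x_2 − 0)/2 = 1/15
  x_3 = 1/15;  a_3 = 1;  x_4 = (x_3 − 1)/2 = -7/15
Digits: (1, 0, 0, 1).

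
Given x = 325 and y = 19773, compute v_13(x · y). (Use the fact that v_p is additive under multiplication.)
v_13(6426225) = 4

v_p(x) = 1 (factor: 325 = 13^1 · 25); v_p(y) = 3 (factor: 19773 = 13^3 · 9). Additivity: v_p(xy) = v_p(x) + v_p(y) = 1 + 3 = 4. (Direct check: xy = 6426225 = 13^4 · (225).)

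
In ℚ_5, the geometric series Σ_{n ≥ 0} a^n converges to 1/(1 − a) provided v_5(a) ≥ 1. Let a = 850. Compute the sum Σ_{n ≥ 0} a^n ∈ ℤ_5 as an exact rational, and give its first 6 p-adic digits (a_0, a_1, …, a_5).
Σ a^n = 1/(1 − a) = -1/849;  first 6 digits = (1, 0, 4, 1, 2, 1)

v_5(a) = 2 ≥ 1, so the series converges in ℤ_5 to 1/(1 − a) = 1/(1 − 850) = -1/849. Expand this rational in ℤ_5: compute digits iteratively via d_i = x_i mod 5, x_{i+1} = (x_i − d_i)/5. The first 6 digits are (1, 0, 4, 1, 2, 1).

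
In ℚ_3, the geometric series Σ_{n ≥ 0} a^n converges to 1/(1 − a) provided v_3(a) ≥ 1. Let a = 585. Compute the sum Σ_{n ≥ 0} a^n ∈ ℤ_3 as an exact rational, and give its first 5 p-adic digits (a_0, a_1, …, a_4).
Σ a^n = 1/(1 − a) = -1/584;  first 5 digits = (1, 0, 2, 0, 2)

v_3(a) = 2 ≥ 1, so the series converges in ℤ_3 to 1/(1 − a) = 1/(1 − 585) = -1/584. Expand this rational in ℤ_3: compute digits iteratively via d_i = x_i mod 3, x_{i+1} = (x_i − d_i)/3. The first 5 digits are (1, 0, 2, 0, 2).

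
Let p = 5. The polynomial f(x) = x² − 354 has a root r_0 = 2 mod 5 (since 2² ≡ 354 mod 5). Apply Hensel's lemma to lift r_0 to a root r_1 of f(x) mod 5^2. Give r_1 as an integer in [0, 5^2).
r_1 = 2 (mod 25)

Hensel's recurrence: r_{i+1} = r_i − f(r_i)·(f′(r_i))^{-1} mod 5^{i+2}, with f′(x) = 2x. Iterate:
  r_0 = 2 (mod 5)
  r_1 = 2 (mod 25)
Final: r_1 = 2, and one checks f(r_1) ≡ 0 mod 5^2.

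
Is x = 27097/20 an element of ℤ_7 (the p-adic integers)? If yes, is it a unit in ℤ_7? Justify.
x ∈ ℤ_7 but not a unit; v_7(x) = 3 > 0

ℤ_7 = {x ∈ ℚ_7 : v_7(x) ≥ 0} and ℤ_7^× = {x ∈ ℤ_7 : v_7(x) = 0}. Here v_7(27097/20) = v_7(num) − v_7(den) = 3; compare against these criteria.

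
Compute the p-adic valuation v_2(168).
v_2(168) = 3

v_2(n) is the largest exponent k such that 2^k divides n. Factor out: 168 = 2^3 · 21. (Sign doesn't affect v_p.) So v_2(168) = 3.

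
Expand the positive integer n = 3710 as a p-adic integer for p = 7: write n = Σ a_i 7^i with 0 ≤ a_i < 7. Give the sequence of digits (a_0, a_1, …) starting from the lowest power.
(a_0, a_1, …) = (0, 5, 5, 3, 1)

Repeated division by 7 gives the digits low-to-high: 3710 = 5·7^1 + 5·7^2 + 3·7^3 + 1·7^4. Digit sequence: (0, 5, 5, 3, 1).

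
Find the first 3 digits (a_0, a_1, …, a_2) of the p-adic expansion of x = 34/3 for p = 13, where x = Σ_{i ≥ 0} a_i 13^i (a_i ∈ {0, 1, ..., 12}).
(a_0, …, a_2) = (7, 9, 8)

v_13(34/3) = 0 (numerator and denominator both coprime to 13), so x ∈ ℤ_13^×. Compute digits iteratively via a_i = x_i mod 13, x_{i+1} = (x_i − a_i)/13, with x_0 = x:
  x_0 = 34/3;  a_0 = 7;  x_1 = (x_0 − 7)/13 = 1/3
  x_1 = 1/3;  a_1 = 9;  x_2 = (x_1 − 9)/13 = -2/3
  x_2 = -2/3;  a_2 = 8;  x_3 = (x_2 − 8)/13 = -2/3
Digits: (7, 9, 8).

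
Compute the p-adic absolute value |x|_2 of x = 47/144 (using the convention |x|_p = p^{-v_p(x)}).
|47/144|_2 = 16

Step 1 — compute v_2(x) by factoring powers of 2 out of the numerator and denominator: v_2(47/144) = -4. Step 2 — apply |x|_p = p^{-v_p(x)} = 2^{4} = 16.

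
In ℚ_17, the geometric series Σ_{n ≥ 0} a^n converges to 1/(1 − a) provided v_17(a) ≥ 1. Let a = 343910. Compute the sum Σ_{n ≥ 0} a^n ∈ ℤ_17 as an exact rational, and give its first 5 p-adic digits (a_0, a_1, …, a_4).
Σ a^n = 1/(1 − a) = -1/343909;  first 5 digits = (1, 0, 0, 2, 4)

v_17(a) = 3 ≥ 1, so the series converges in ℤ_17 to 1/(1 − a) = 1/(1 − 343910) = -1/343909. Expand this rational in ℤ_17: compute digits iteratively via d_i = x_i mod 17, x_{i+1} = (x_i − d_i)/17. The first 5 digits are (1, 0, 0, 2, 4).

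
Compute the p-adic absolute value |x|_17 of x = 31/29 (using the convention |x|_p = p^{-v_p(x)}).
|31/29|_17 = 1

Step 1 — compute v_17(x) by factoring powers of 17 out of the numerator and denominator: v_17(31/29) = 0. Step 2 — apply |x|_p = p^{-v_p(x)} = 17^{0} = 1.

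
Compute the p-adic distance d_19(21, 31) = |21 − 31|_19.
d_19(21, 31) = 1

Step 1 — x − y = 21 − 31 = -10. Step 2 — v_19(-10) = 0 (factor: -10 = −(19^0 · 10); the sign does not affect v_p). Step 3 — |x − y|_19 = 19^{0} = 1.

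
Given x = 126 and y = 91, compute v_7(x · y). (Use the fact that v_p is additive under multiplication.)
v_7(11466) = 2

v_p(x) = 1 (factor: 126 = 7^1 · 18); v_p(y) = 1 (factor: 91 = 7^1 · 13). Additivity: v_p(xy) = v_p(x) + v_p(y) = 1 + 1 = 2. (Direct check: xy = 11466 = 7^2 · (234).)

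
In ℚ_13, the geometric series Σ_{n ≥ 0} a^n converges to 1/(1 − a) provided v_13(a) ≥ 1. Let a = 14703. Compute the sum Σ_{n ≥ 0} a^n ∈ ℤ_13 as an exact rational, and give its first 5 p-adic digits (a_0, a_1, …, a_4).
Σ a^n = 1/(1 − a) = -1/14702;  first 5 digits = (1, 0, 9, 6, 3)

v_13(a) = 2 ≥ 1, so the series converges in ℤ_13 to 1/(1 − a) = 1/(1 − 14703) = -1/14702. Expand this rational in ℤ_13: compute digits iteratively via d_i = x_i mod 13, x_{i+1} = (x_i − d_i)/13. The first 5 digits are (1, 0, 9, 6, 3).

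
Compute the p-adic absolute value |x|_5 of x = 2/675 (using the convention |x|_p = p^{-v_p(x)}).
|2/675|_5 = 25

Step 1 — compute v_5(x) by factoring powers of 5 out of the numerator and denominator: v_5(2/675) = -2. Step 2 — apply |x|_p = p^{-v_p(x)} = 5^{2} = 25.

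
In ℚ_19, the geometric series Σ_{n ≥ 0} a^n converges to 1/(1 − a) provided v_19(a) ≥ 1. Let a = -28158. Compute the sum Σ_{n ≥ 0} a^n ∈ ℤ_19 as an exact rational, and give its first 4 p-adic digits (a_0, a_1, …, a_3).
Σ a^n = 1/(1 − a) = 1/28159;  first 4 digits = (1, 0, 17, 14)

v_19(a) = 2 ≥ 1, so the series converges in ℤ_19 to 1/(1 − a) = 1/(1 − (-28158)) = 1/28159. Expand this rational in ℤ_19: compute digits iteratively via d_i = x_i mod 19, x_{i+1} = (x_i − d_i)/19. The first 4 digits are (1, 0, 17, 14).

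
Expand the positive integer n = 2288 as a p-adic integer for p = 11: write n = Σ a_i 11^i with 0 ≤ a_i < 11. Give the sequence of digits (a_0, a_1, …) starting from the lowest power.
(a_0, a_1, …) = (0, 10, 7, 1)

Repeated division by 11 gives the digits low-to-high: 2288 = 10·11^1 + 7·11^2 + 1·11^3. Digit sequence: (0, 10, 7, 1).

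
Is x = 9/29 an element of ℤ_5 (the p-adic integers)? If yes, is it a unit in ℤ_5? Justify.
x ∈ ℤ_5^× (unit); v_5(x) = 0

ℤ_5 = {x ∈ ℚ_5 : v_5(x) ≥ 0} and ℤ_5^× = {x ∈ ℤ_5 : v_5(x) = 0}. Here v_5(9/29) = v_5(num) − v_5(den) = 0; compare against these criteria.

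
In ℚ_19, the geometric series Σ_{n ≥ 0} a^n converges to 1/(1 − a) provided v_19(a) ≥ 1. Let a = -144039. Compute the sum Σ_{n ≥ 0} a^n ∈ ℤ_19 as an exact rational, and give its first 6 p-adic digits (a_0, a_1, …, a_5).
Σ a^n = 1/(1 − a) = 1/144040;  first 6 digits = (1, 0, 0, 17, 17, 18)

v_19(a) = 3 ≥ 1, so the series converges in ℤ_19 to 1/(1 − a) = 1/(1 − (-144039)) = 1/144040. Expand this rational in ℤ_19: compute digits iteratively via d_i = x_i mod 19, x_{i+1} = (x_i − d_i)/19. The first 6 digits are (1, 0, 0, 17, 17, 18).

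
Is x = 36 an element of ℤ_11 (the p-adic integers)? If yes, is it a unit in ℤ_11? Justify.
x ∈ ℤ_11^× (unit); v_11(x) = 0

ℤ_11 = {x ∈ ℚ_11 : v_11(x) ≥ 0} and ℤ_11^× = {x ∈ ℤ_11 : v_11(x) = 0}. Here v_11(36) = v_11(num) − v_11(den) = 0; compare against these criteria.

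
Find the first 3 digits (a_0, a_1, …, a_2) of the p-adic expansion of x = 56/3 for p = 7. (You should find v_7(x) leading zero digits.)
(a_0, …, a_2) = (0, 5, 2)

v_7(56/3) = 1, so a_0 = ... = a_0 = 0. Factor out: x = 7^1 · u with u = 8/3 a unit in ℤ_7. Expand u iteratively via a_{v+i} = u_i mod 7, u_{i+1} = (u_i − a_{v+i})/7:
  u_0 = 8/3;  a_1 = 5;  u_1 = (u_0 − 5)/7 = -1/3
  u_1 = -1/3;  a_2 = 2;  u_2 = (u_1 − 2)/7 = -1/3
Digits: (0, 5, 2).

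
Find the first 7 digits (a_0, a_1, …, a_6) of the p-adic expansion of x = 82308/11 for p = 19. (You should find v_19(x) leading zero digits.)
(a_0, …, a_6) = (0, 0, 0, 8, 10, 15, 13)

v_19(82308/11) = 3, so a_0 = ... = a_2 = 0. Factor out: x = 19^3 · u with u = 12/11 a unit in ℤ_19. Expand u iteratively via a_{v+i} = u_i mod 19, u_{i+1} = (u_i − a_{v+i})/19:
  u_0 = 12/11;  a_3 = 8;  u_1 = (u_0 − 8)/19 = -4/11
  u_1 = -4/11;  a_4 = 10;  u_2 = (u_1 − 10)/19 = -6/11
  u_2 = -6/11;  a_5 = 15;  u_3 = (u_2 − 15)/19 = -9/11
  u_3 = -9/11;  a_6 = 13;  u_4 = (u_3 − 13)/19 = -8/11
Digits: (0, 0, 0, 8, 10, 15, 13).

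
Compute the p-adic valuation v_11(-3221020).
v_11(-3221020) = 5

v_11(n) is the largest exponent k such that 11^k divides n. Factor out: -3221020 = -11^5 · 20. (Sign doesn't affect v_p.) So v_11(-3221020) = 5.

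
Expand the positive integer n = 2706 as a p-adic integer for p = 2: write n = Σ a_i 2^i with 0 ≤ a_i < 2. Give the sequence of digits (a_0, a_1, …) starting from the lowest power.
(a_0, a_1, …) = (0, 1, 0, 0, 1, 0, 0, 1, 0, 1, 0, 1)

Repeated division by 2 gives the digits low-to-high: 2706 = 1·2^1 + 1·2^4 + 1·2^7 + 1·2^9 + 1·2^11. Digit sequence: (0, 1, 0, 0, 1, 0, 0, 1, 0, 1, 0, 1).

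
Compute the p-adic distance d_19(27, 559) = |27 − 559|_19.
d_19(27, 559) = 1/19

Step 1 — x − y = 27 − 559 = -532. Step 2 — v_19(-532) = 1 (factor: -532 = −(19^1 · 28); the sign does not affect v_p). Step 3 — |x − y|_19 = 19^{-1} = 1/19.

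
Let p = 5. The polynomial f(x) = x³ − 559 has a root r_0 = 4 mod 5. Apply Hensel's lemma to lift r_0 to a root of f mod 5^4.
r_3 = 169 (mod 625)

Hensel: r_{i+1} = r_i − f(r_i)/f′(r_i) mod 5^{i+2}, where f′(x) = 3x². Iterate:
  r_0 = 4 (mod 5)
  r_1 = 19 (mod 25)
  r_2 = 44 (mod 125)
  r_3 = 169 (mod 625)
Final: r = 169 with f(r) ≡ 0 mod 5^4.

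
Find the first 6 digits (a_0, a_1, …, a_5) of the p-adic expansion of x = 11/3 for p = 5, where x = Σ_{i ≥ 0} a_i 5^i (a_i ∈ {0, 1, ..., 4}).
(a_0, …, a_5) = (2, 2, 3, 1, 3, 1)

v_5(11/3) = 0 (numerator and denominator both coprime to 5), so x ∈ ℤ_5^×. Compute digits iteratively via a_i = x_i mod 5, x_{i+1} = (x_i − a_i)/5, with x_0 = x:
  x_0 = 11/3;  a_0 = 2;  x_1 = (x_0 − 2)/5 = 1/3
  x_1 = 1/3;  a_1 = 2;  x_2 = (x_1 − 2)/5 = -1/3
  x_2 = -1/3;  a_2 = 3;  x_3 = (x_2 − 3)/5 = -2/3
  x_3 = -2/3;  a_3 = 1;  x_4 = (x_3 − 1)/5 = -1/3
  x_4 = -1/3;  a_4 = 3;  x_5 = (x_4 − 3)/5 = -2/3
  x_5 = -2/3;  a_5 = 1;  x_6 = (x_5 − 1)/5 = -1/3
Digits: (2, 2, 3, 1, 3, 1).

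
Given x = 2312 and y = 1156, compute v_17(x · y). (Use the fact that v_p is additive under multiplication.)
v_17(2672672) = 4

v_p(x) = 2 (factor: 2312 = 17^2 · 8); v_p(y) = 2 (factor: 1156 = 17^2 · 4). Additivity: v_p(xy) = v_p(x) + v_p(y) = 2 + 2 = 4. (Direct check: xy = 2672672 = 17^4 · (32).)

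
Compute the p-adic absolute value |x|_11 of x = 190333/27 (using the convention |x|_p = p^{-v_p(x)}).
|190333/27|_11 = 1/14641

Step 1 — compute v_11(x) by factoring powers of 11 out of the numerator and denominator: v_11(190333/27) = 4. Step 2 — apply |x|_p = p^{-v_p(x)} = 11^{-4} = 1/14641.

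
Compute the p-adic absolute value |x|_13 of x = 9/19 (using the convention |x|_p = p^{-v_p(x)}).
|9/19|_13 = 1

Step 1 — compute v_13(x) by factoring powers of 13 out of the numerator and denominator: v_13(9/19) = 0. Step 2 — apply |x|_p = p^{-v_p(x)} = 13^{0} = 1.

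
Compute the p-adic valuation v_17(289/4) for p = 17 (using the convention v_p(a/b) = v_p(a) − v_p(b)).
v_17(289/4) = 2

Factor powers of 17 from the numerator and denominator of the reduced fraction: 289 = 17^2 · 1 and 4 = 17^0 · 4. Apply v_p(a/b) = v_p(a) − v_p(b): v_17(289/4) = 2 − 0 = 2.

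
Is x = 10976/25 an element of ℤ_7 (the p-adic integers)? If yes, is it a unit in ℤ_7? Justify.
x ∈ ℤ_7 but not a unit; v_7(x) = 3 > 0

ℤ_7 = {x ∈ ℚ_7 : v_7(x) ≥ 0} and ℤ_7^× = {x ∈ ℤ_7 : v_7(x) = 0}. Here v_7(10976/25) = v_7(num) − v_7(den) = 3; compare against these criteria.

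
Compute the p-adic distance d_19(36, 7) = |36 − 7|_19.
d_19(36, 7) = 1

Step 1 — x − y = 36 − 7 = 29. Step 2 — v_19(29) = 0 (factor: 29 = (19^0 · 29); the sign does not affect v_p). Step 3 — |x − y|_19 = 19^{0} = 1.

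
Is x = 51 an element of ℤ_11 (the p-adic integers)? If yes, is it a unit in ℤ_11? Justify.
x ∈ ℤ_11^× (unit); v_11(x) = 0

ℤ_11 = {x ∈ ℚ_11 : v_11(x) ≥ 0} and ℤ_11^× = {x ∈ ℤ_11 : v_11(x) = 0}. Here v_11(51) = v_11(num) − v_11(den) = 0; compare against these criteria.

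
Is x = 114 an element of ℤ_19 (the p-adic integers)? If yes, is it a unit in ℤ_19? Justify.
x ∈ ℤ_19 but not a unit; v_19(x) = 1 > 0

ℤ_19 = {x ∈ ℚ_19 : v_19(x) ≥ 0} and ℤ_19^× = {x ∈ ℤ_19 : v_19(x) = 0}. Here v_19(114) = v_19(num) − v_19(den) = 1; compare against these criteria.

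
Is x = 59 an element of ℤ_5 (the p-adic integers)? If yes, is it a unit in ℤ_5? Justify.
x ∈ ℤ_5^× (unit); v_5(x) = 0

ℤ_5 = {x ∈ ℚ_5 : v_5(x) ≥ 0} and ℤ_5^× = {x ∈ ℤ_5 : v_5(x) = 0}. Here v_5(59) = v_5(num) − v_5(den) = 0; compare against these criteria.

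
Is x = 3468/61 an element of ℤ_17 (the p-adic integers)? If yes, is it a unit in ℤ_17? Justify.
x ∈ ℤ_17 but not a unit; v_17(x) = 2 > 0

ℤ_17 = {x ∈ ℚ_17 : v_17(x) ≥ 0} and ℤ_17^× = {x ∈ ℤ_17 : v_17(x) = 0}. Here v_17(3468/61) = v_17(num) − v_17(den) = 2; compare against these criteria.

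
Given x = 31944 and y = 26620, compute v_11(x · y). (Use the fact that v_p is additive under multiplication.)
v_11(850349280) = 6

v_p(x) = 3 (factor: 31944 = 11^3 · 24); v_p(y) = 3 (factor: 26620 = 11^3 · 20). Additivity: v_p(xy) = v_p(x) + v_p(y) = 3 + 3 = 6. (Direct check: xy = 850349280 = 11^6 · (480).)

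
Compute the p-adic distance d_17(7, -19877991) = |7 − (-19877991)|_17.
d_17(7, -19877991) = 1/1419857

Step 1 — x − y = 7 − (-19877991) = 19877998. Step 2 — v_17(19877998) = 5 (factor: 19877998 = (17^5 · 14); the sign does not affect v_p). Step 3 — |x − y|_17 = 17^{-5} = 1/1419857.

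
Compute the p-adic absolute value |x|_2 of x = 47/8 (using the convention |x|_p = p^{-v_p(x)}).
|47/8|_2 = 8

Step 1 — compute v_2(x) by factoring powers of 2 out of the numerator and denominator: v_2(47/8) = -3. Step 2 — apply |x|_p = p^{-v_p(x)} = 2^{3} = 8.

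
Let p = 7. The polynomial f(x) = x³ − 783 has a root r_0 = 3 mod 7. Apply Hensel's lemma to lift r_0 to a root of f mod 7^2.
r_1 = 31 (mod 49)

Hensel: r_{i+1} = r_i − f(r_i)/f′(r_i) mod 7^{i+2}, where f′(x) = 3x². Iterate:
  r_0 = 3 (mod 7)
  r_1 = 31 (mod 49)
Final: r = 31 with f(r) ≡ 0 mod 7^2.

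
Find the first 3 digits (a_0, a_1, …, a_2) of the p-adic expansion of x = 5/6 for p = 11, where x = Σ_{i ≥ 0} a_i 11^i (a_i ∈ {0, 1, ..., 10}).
(a_0, …, a_2) = (10, 1, 9)

v_11(5/6) = 0 (numerator and denominator both coprime to 11), so x ∈ ℤ_11^×. Compute digits iteratively via a_i = x_i mod 11, x_{i+1} = (x_i − a_i)/11, with x_0 = x:
  x_0 = 5/6;  a_0 = 10;  x_1 = (x_0 − 10)/11 = -5/6
  x_1 = -5/6;  a_1 = 1;  x_2 = (x_1 − 1)/11 = -1/6
  x_2 = -1/6;  a_2 = 9;  x_3 = (x_2 − 9)/11 = -5/6
Digits: (10, 1, 9).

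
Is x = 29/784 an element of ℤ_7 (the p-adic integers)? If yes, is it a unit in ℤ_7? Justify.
x ∉ ℤ_7 (v_7(x) = -2 < 0)

ℤ_7 = {x ∈ ℚ_7 : v_7(x) ≥ 0} and ℤ_7^× = {x ∈ ℤ_7 : v_7(x) = 0}. Here v_7(29/784) = v_7(num) − v_7(den) = -2; compare against these criteria.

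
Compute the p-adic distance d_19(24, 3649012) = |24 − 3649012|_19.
d_19(24, 3649012) = 1/130321

Step 1 — x − y = 24 − 3649012 = -3648988. Step 2 — v_19(-3648988) = 4 (factor: -3648988 = −(19^4 · 28); the sign does not affect v_p). Step 3 — |x − y|_19 = 19^{-4} = 1/130321.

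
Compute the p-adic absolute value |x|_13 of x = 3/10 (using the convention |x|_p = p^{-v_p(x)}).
|3/10|_13 = 1

Step 1 — compute v_13(x) by factoring powers of 13 out of the numerator and denominator: v_13(3/10) = 0. Step 2 — apply |x|_p = p^{-v_p(x)} = 13^{0} = 1.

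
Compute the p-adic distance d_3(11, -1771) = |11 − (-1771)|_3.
d_3(11, -1771) = 1/81

Step 1 — x − y = 11 − (-1771) = 1782. Step 2 — v_3(1782) = 4 (factor: 1782 = (3^4 · 22); the sign does not affect v_p). Step 3 — |x − y|_3 = 3^{-4} = 1/81.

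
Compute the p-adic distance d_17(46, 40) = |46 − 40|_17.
d_17(46, 40) = 1

Step 1 — x − y = 46 − 40 = 6. Step 2 — v_17(6) = 0 (factor: 6 = (17^0 · 6); the sign does not affect v_p). Step 3 — |x − y|_17 = 17^{0} = 1.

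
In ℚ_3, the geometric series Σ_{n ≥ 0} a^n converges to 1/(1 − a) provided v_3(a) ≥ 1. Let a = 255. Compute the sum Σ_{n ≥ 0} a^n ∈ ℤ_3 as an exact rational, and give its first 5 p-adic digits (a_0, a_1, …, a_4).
Σ a^n = 1/(1 − a) = -1/254;  first 5 digits = (1, 1, 2, 0, 0)

v_3(a) = 1 ≥ 1, so the series converges in ℤ_3 to 1/(1 − a) = 1/(1 − 255) = -1/254. Expand this rational in ℤ_3: compute digits iteratively via d_i = x_i mod 3, x_{i+1} = (x_i − d_i)/3. The first 5 digits are (1, 1, 2, 0, 0).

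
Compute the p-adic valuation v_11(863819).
v_11(863819) = 4

v_11(n) is the largest exponent k such that 11^k divides n. Factor out: 863819 = 11^4 · 59. (Sign doesn't affect v_p.) So v_11(863819) = 4.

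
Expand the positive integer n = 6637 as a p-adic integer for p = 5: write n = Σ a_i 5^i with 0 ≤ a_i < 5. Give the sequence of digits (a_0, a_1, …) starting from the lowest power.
(a_0, a_1, …) = (2, 2, 0, 3, 0, 2)

Repeated division by 5 gives the digits low-to-high: 6637 = 2 + 2·5^1 + 3·5^3 + 2·5^5. Digit sequence: (2, 2, 0, 3, 0, 2).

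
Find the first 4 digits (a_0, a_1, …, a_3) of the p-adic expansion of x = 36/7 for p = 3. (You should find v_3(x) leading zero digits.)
(a_0, …, a_3) = (0, 0, 1, 2)

v_3(36/7) = 2, so a_0 = ... = a_1 = 0. Factor out: x = 3^2 · u with u = 4/7 a unit in ℤ_3. Expand u iteratively via a_{v+i} = u_i mod 3, u_{i+1} = (u_i − a_{v+i})/3:
  u_0 = 4/7;  a_2 = 1;  u_1 = (u_0 − 1)/3 = -1/7
  u_1 = -1/7;  a_3 = 2;  u_2 = (u_1 − 2)/3 = -5/7
Digits: (0, 0, 1, 2).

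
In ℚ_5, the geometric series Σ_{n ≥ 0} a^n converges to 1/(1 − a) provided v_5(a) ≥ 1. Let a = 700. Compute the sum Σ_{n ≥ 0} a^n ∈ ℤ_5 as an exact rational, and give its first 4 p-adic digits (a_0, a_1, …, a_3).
Σ a^n = 1/(1 − a) = -1/699;  first 4 digits = (1, 0, 3, 0)

v_5(a) = 2 ≥ 1, so the series converges in ℤ_5 to 1/(1 − a) = 1/(1 − 700) = -1/699. Expand this rational in ℤ_5: compute digits iteratively via d_i = x_i mod 5, x_{i+1} = (x_i − d_i)/5. The first 4 digits are (1, 0, 3, 0).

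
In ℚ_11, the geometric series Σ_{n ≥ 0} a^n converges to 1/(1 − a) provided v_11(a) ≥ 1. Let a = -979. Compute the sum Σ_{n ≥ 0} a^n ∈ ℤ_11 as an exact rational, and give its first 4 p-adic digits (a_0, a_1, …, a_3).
Σ a^n = 1/(1 − a) = 1/980;  first 4 digits = (1, 10, 3, 3)

v_11(a) = 1 ≥ 1, so the series converges in ℤ_11 to 1/(1 − a) = 1/(1 − (-979)) = 1/980. Expand this rational in ℤ_11: compute digits iteratively via d_i = x_i mod 11, x_{i+1} = (x_i − d_i)/11. The first 4 digits are (1, 10, 3, 3).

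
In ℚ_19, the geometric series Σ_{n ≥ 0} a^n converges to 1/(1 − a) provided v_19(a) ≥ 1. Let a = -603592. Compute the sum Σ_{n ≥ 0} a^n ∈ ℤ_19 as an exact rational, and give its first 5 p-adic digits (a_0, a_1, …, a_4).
Σ a^n = 1/(1 − a) = 1/603593;  first 5 digits = (1, 0, 0, 7, 14)

v_19(a) = 3 ≥ 1, so the series converges in ℤ_19 to 1/(1 − a) = 1/(1 − (-603592)) = 1/603593. Expand this rational in ℤ_19: compute digits iteratively via d_i = x_i mod 19, x_{i+1} = (x_i − d_i)/19. The first 5 digits are (1, 0, 0, 7, 14).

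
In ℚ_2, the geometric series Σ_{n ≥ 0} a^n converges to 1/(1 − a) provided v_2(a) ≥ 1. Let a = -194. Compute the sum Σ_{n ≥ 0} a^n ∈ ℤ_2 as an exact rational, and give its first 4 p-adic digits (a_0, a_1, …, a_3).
Σ a^n = 1/(1 − a) = 1/195;  first 4 digits = (1, 1, 0, 1)

v_2(a) = 1 ≥ 1, so the series converges in ℤ_2 to 1/(1 − a) = 1/(1 − (-194)) = 1/195. Expand this rational in ℤ_2: compute digits iteratively via d_i = x_i mod 2, x_{i+1} = (x_i − d_i)/2. The first 4 digits are (1, 1, 0, 1).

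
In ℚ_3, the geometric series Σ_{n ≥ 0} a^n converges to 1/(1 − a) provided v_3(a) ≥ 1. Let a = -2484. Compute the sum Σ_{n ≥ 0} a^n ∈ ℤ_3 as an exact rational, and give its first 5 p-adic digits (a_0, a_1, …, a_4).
Σ a^n = 1/(1 − a) = 1/2485;  first 5 digits = (1, 0, 0, 1, 2)

v_3(a) = 3 ≥ 1, so the series converges in ℤ_3 to 1/(1 − a) = 1/(1 − (-2484)) = 1/2485. Expand this rational in ℤ_3: compute digits iteratively via d_i = x_i mod 3, x_{i+1} = (x_i − d_i)/3. The first 5 digits are (1, 0, 0, 1, 2).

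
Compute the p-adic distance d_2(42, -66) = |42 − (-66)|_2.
d_2(42, -66) = 1/4

Step 1 — x − y = 42 − (-66) = 108. Step 2 — v_2(108) = 2 (factor: 108 = (2^2 · 27); the sign does not affect v_p). Step 3 — |x − y|_2 = 2^{-2} = 1/4.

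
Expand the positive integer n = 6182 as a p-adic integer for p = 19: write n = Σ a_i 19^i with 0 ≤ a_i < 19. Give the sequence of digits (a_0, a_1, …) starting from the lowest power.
(a_0, a_1, …) = (7, 2, 17)

Repeated division by 19 gives the digits low-to-high: 6182 = 7 + 2·19^1 + 17·19^2. Digit sequence: (7, 2, 17).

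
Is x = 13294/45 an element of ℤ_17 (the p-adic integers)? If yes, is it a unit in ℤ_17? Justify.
x ∈ ℤ_17 but not a unit; v_17(x) = 2 > 0

ℤ_17 = {x ∈ ℚ_17 : v_17(x) ≥ 0} and ℤ_17^× = {x ∈ ℤ_17 : v_17(x) = 0}. Here v_17(13294/45) = v_17(num) − v_17(den) = 2; compare against these criteria.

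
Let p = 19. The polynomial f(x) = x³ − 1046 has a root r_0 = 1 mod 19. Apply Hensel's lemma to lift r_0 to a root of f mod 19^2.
r_1 = 229 (mod 361)

Hensel: r_{i+1} = r_i − f(r_i)/f′(r_i) mod 19^{i+2}, where f′(x) = 3x². Iterate:
  r_0 = 1 (mod 19)
  r_1 = 229 (mod 361)
Final: r = 229 with f(r) ≡ 0 mod 19^2.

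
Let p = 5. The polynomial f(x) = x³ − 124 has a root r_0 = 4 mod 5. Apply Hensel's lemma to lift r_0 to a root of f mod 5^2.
r_1 = 24 (mod 25)

Hensel: r_{i+1} = r_i − f(r_i)/f′(r_i) mod 5^{i+2}, where f′(x) = 3x². Iterate:
  r_0 = 4 (mod 5)
  r_1 = 24 (mod 25)
Final: r = 24 with f(r) ≡ 0 mod 5^2.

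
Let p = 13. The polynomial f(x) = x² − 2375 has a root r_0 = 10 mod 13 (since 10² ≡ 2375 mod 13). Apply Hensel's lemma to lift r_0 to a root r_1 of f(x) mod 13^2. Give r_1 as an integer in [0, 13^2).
r_1 = 166 (mod 169)

Hensel's recurrence: r_{i+1} = r_i − f(r_i)·(f′(r_i))^{-1} mod 13^{i+2}, with f′(x) = 2x. Iterate:
  r_0 = 10 (mod 13)
  r_1 = 166 (mod 169)
Final: r_1 = 166, and one checks f(r_1) ≡ 0 mod 13^2.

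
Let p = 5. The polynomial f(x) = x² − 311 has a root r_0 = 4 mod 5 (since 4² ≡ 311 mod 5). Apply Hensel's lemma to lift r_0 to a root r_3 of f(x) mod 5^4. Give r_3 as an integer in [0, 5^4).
r_3 = 544 (mod 625)

Hensel's recurrence: r_{i+1} = r_i − f(r_i)·(f′(r_i))^{-1} mod 5^{i+2}, with f′(x) = 2x. Iterate:
  r_0 = 4 (mod 5)
  r_1 = 19 (mod 25)
  r_2 = 44 (mod 125)
  r_3 = 544 (mod 625)
Final: r_3 = 544, and one checks f(r_3) ≡ 0 mod 5^4.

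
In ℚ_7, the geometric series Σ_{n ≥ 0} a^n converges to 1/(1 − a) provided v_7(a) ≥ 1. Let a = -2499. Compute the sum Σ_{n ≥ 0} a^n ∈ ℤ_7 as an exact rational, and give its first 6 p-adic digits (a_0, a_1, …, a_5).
Σ a^n = 1/(1 − a) = 1/2500;  first 6 digits = (1, 0, 5, 6, 2, 0)

v_7(a) = 2 ≥ 1, so the series converges in ℤ_7 to 1/(1 − a) = 1/(1 − (-2499)) = 1/2500. Expand this rational in ℤ_7: compute digits iteratively via d_i = x_i mod 7, x_{i+1} = (x_i − d_i)/7. The first 6 digits are (1, 0, 5, 6, 2, 0).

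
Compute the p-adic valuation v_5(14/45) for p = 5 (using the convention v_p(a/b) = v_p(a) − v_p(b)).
v_5(14/45) = -1

Factor powers of 5 from the numerator and denominator of the reduced fraction: 14 = 5^0 · 14 and 45 = 5^1 · 9. Apply v_p(a/b) = v_p(a) − v_p(b): v_5(14/45) = 0 − 1 = -1.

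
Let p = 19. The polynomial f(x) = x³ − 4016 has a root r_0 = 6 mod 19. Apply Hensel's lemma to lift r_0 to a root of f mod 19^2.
r_1 = 215 (mod 361)

Hensel: r_{i+1} = r_i − f(r_i)/f′(r_i) mod 19^{i+2}, where f′(x) = 3x². Iterate:
  r_0 = 6 (mod 19)
  r_1 = 215 (mod 361)
Final: r = 215 with f(r) ≡ 0 mod 19^2.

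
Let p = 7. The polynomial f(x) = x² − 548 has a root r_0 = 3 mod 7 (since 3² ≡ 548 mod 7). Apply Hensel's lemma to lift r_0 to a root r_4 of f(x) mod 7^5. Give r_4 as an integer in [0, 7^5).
r_4 = 7696 (mod 16807)

Hensel's recurrence: r_{i+1} = r_i − f(r_i)·(f′(r_i))^{-1} mod 7^{i+2}, with f′(x) = 2x. Iterate:
  r_0 = 3 (mod 7)
  r_1 = 3 (mod 49)
  r_2 = 150 (mod 343)
  r_3 = 493 (mod 2401)
  r_4 = 7696 (mod 16807)
Final: r_4 = 7696, and one checks f(r_4) ≡ 0 mod 7^5.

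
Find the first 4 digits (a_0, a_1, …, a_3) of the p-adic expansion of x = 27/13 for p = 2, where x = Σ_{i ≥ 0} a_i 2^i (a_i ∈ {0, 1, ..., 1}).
(a_0, …, a_3) = (1, 1, 1, 0)

v_2(27/13) = 0 (numerator and denominator both coprime to 2), so x ∈ ℤ_2^×. Compute digits iteratively via a_i = x_i mod 2, x_{i+1} = (x_i − a_i)/2, with x_0 = x:
  x_0 = 27/13;  a_0 = 1;  x_1 = (x_0 − 1)/2 = 7/13
  x_1 = 7/13;  a_1 = 1;  x_2 = (x_1 − 1)/2 = -3/13
  x_2 = -3/13;  a_2 = 1;  x_3 = (x_2 − 1)/2 = -8/13
  x_3 = -8/13;  a_3 = 0;  x_4 = (x_3 − 0)/2 = -4/13
Digits: (1, 1, 1, 0).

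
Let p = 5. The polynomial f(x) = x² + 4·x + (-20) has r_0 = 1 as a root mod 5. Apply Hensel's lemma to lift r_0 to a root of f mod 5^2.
r_1 = 16 (mod 25)

Hensel: r_{i+1} = r_i − f(r_i)·(f′(r_i))^{-1} mod 5^{i+2}, f′(x) = 2x + 4. Iterate:
  r_0 = 1 (mod 5)
  r_1 = 16 (mod 25)
Final: r = 16 satisfies f(r) ≡ 0 mod 5^2.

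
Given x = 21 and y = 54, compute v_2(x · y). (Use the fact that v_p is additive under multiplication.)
v_2(1134) = 1

v_p(x) = 0 (factor: 21 = 2^0 · 21); v_p(y) = 1 (factor: 54 = 2^1 · 27). Additivity: v_p(xy) = v_p(x) + v_p(y) = 0 + 1 = 1. (Direct check: xy = 1134 = 2^1 · (567).)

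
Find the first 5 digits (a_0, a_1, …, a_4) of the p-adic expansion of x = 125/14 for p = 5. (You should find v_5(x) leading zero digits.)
(a_0, …, a_4) = (0, 0, 0, 4, 1)

v_5(125/14) = 3, so a_0 = ... = a_2 = 0. Factor out: x = 5^3 · u with u = 1/14 a unit in ℤ_5. Expand u iteratively via a_{v+i} = u_i mod 5, u_{i+1} = (u_i − a_{v+i})/5:
  u_0 = 1/14;  a_3 = 4;  u_1 = (u_0 − 4)/5 = -11/14
  u_1 = -11/14;  a_4 = 1;  u_2 = (u_1 − 1)/5 = -5/14
Digits: (0, 0, 0, 4, 1).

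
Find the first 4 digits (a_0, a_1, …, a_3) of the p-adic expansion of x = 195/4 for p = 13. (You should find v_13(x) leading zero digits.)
(a_0, …, a_3) = (0, 7, 3, 3)

v_13(195/4) = 1, so a_0 = ... = a_0 = 0. Factor out: x = 13^1 · u with u = 15/4 a unit in ℤ_13. Expand u iteratively via a_{v+i} = u_i mod 13, u_{i+1} = (u_i − a_{v+i})/13:
  u_0 = 15/4;  a_1 = 7;  u_1 = (u_0 − 7)/13 = -1/4
  u_1 = -1/4;  a_2 = 3;  u_2 = (u_1 − 3)/13 = -1/4
  u_2 = -1/4;  a_3 = 3;  u_3 = (u_2 − 3)/13 = -1/4
Digits: (0, 7, 3, 3).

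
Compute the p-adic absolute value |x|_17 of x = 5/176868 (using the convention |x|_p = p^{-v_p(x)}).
|5/176868|_17 = 4913

Step 1 — compute v_17(x) by factoring powers of 17 out of the numerator and denominator: v_17(5/176868) = -3. Step 2 — apply |x|_p = p^{-v_p(x)} = 17^{3} = 4913.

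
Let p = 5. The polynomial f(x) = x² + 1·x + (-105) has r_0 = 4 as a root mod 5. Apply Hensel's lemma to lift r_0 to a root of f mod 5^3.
r_2 = 44 (mod 125)

Hensel: r_{i+1} = r_i − f(r_i)·(f′(r_i))^{-1} mod 5^{i+2}, f′(x) = 2x + 1. Iterate:
  r_0 = 4 (mod 5)
  r_1 = 19 (mod 25)
  r_2 = 44 (mod 125)
Final: r = 44 satisfies f(r) ≡ 0 mod 5^3.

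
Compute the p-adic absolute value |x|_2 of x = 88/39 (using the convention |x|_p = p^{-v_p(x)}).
|88/39|_2 = 1/8

Step 1 — compute v_2(x) by factoring powers of 2 out of the numerator and denominator: v_2(88/39) = 3. Step 2 — apply |x|_p = p^{-v_p(x)} = 2^{-3} = 1/8.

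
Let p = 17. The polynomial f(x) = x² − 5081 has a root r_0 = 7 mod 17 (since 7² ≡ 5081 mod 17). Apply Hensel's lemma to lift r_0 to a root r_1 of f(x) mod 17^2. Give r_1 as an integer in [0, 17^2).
r_1 = 160 (mod 289)

Hensel's recurrence: r_{i+1} = r_i − f(r_i)·(f′(r_i))^{-1} mod 17^{i+2}, with f′(x) = 2x. Iterate:
  r_0 = 7 (mod 17)
  r_1 = 160 (mod 289)
Final: r_1 = 160, and one checks f(r_1) ≡ 0 mod 17^2.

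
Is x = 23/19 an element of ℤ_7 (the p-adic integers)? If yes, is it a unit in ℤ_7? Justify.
x ∈ ℤ_7^× (unit); v_7(x) = 0

ℤ_7 = {x ∈ ℚ_7 : v_7(x) ≥ 0} and ℤ_7^× = {x ∈ ℤ_7 : v_7(x) = 0}. Here v_7(23/19) = v_7(num) − v_7(den) = 0; compare against these criteria.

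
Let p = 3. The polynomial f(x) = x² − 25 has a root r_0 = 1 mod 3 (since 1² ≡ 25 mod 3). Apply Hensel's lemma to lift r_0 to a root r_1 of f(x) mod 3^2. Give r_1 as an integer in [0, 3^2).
r_1 = 4 (mod 9)

Hensel's recurrence: r_{i+1} = r_i − f(r_i)·(f′(r_i))^{-1} mod 3^{i+2}, with f′(x) = 2x. Iterate:
  r_0 = 1 (mod 3)
  r_1 = 4 (mod 9)
Final: r_1 = 4, and one checks f(r_1) ≡ 0 mod 3^2.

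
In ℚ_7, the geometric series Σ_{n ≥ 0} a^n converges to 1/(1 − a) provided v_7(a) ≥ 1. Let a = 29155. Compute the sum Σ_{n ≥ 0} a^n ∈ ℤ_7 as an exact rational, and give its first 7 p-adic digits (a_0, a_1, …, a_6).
Σ a^n = 1/(1 − a) = -1/29154;  first 7 digits = (1, 0, 0, 1, 5, 1, 1)

v_7(a) = 3 ≥ 1, so the series converges in ℤ_7 to 1/(1 − a) = 1/(1 − 29155) = -1/29154. Expand this rational in ℤ_7: compute digits iteratively via d_i = x_i mod 7, x_{i+1} = (x_i − d_i)/7. The first 7 digits are (1, 0, 0, 1, 5, 1, 1).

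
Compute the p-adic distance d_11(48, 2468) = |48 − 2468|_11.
d_11(48, 2468) = 1/121

Step 1 — x − y = 48 − 2468 = -2420. Step 2 — v_11(-2420) = 2 (factor: -2420 = −(11^2 · 20); the sign does not affect v_p). Step 3 — |x − y|_11 = 11^{-2} = 1/121.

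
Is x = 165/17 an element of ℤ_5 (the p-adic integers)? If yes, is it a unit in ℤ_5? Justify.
x ∈ ℤ_5 but not a unit; v_5(x) = 1 > 0

ℤ_5 = {x ∈ ℚ_5 : v_5(x) ≥ 0} and ℤ_5^× = {x ∈ ℤ_5 : v_5(x) = 0}. Here v_5(165/17) = v_5(num) − v_5(den) = 1; compare against these criteria.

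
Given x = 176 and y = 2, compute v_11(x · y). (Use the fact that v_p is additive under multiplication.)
v_11(352) = 1

v_p(x) = 1 (factor: 176 = 11^1 · 16); v_p(y) = 0 (factor: 2 = 11^0 · 2). Additivity: v_p(xy) = v_p(x) + v_p(y) = 1 + 0 = 1. (Direct check: xy = 352 = 11^1 · (32).)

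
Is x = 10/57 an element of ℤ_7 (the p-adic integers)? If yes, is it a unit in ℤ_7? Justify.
x ∈ ℤ_7^× (unit); v_7(x) = 0

ℤ_7 = {x ∈ ℚ_7 : v_7(x) ≥ 0} and ℤ_7^× = {x ∈ ℤ_7 : v_7(x) = 0}. Here v_7(10/57) = v_7(num) − v_7(den) = 0; compare against these criteria.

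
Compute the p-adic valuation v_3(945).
v_3(945) = 3

v_3(n) is the largest exponent k such that 3^k divides n. Factor out: 945 = 3^3 · 35. (Sign doesn't affect v_p.) So v_3(945) = 3.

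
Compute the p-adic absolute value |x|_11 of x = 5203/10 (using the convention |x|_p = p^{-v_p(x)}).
|5203/10|_11 = 1/121

Step 1 — compute v_11(x) by factoring powers of 11 out of the numerator and denominator: v_11(5203/10) = 2. Step 2 — apply |x|_p = p^{-v_p(x)} = 11^{-2} = 1/121.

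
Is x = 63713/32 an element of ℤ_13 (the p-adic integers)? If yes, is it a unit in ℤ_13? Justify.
x ∈ ℤ_13 but not a unit; v_13(x) = 3 > 0

ℤ_13 = {x ∈ ℚ_13 : v_13(x) ≥ 0} and ℤ_13^× = {x ∈ ℤ_13 : v_13(x) = 0}. Here v_13(63713/32) = v_13(num) − v_13(den) = 3; compare against these criteria.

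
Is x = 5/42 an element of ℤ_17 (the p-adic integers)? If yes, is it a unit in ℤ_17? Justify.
x ∈ ℤ_17^× (unit); v_17(x) = 0

ℤ_17 = {x ∈ ℚ_17 : v_17(x) ≥ 0} and ℤ_17^× = {x ∈ ℤ_17 : v_17(x) = 0}. Here v_17(5/42) = v_17(num) − v_17(den) = 0; compare against these criteria.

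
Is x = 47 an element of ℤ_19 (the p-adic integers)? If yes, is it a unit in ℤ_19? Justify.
x ∈ ℤ_19^× (unit); v_19(x) = 0

ℤ_19 = {x ∈ ℚ_19 : v_19(x) ≥ 0} and ℤ_19^× = {x ∈ ℤ_19 : v_19(x) = 0}. Here v_19(47) = v_19(num) − v_19(den) = 0; compare against these criteria.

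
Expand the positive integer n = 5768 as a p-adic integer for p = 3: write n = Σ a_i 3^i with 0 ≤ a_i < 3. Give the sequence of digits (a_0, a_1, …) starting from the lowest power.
(a_0, a_1, …) = (2, 2, 1, 0, 2, 2, 1, 2)

Repeated division by 3 gives the digits low-to-high: 5768 = 2 + 2·3^1 + 1·3^2 + 2·3^4 + 2·3^5 + 1·3^6 + 2·3^7. Digit sequence: (2, 2, 1, 0, 2, 2, 1, 2).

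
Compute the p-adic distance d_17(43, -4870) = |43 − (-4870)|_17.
d_17(43, -4870) = 1/4913

Step 1 — x − y = 43 − (-4870) = 4913. Step 2 — v_17(4913) = 3 (factor: 4913 = (17^3 · 1); the sign does not affect v_p). Step 3 — |x − y|_17 = 17^{-3} = 1/4913.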